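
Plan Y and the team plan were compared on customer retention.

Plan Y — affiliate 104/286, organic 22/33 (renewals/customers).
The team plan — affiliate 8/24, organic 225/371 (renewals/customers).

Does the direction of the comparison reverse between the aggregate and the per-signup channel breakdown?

Yes

Affiliate: Plan Y 104/286 = 36.4%, the team plan 8/24 = 33.3% → Plan Y
Organic: Plan Y 22/33 = 66.7%, the team plan 225/371 = 60.6% → Plan Y
Overall: Plan Y 126/319 = 39.5%, the team plan 233/395 = 59.0% → the team plan
Plan Y wins each signup group but the team plan wins overall — the comparison reverses. Plan Y's customers skew toward affiliate, which has a lower base rate.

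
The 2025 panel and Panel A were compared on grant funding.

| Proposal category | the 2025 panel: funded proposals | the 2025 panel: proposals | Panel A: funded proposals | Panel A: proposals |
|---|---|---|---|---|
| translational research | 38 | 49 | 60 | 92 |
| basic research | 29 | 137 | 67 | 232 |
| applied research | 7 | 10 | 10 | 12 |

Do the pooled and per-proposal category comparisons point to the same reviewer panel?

Translational research: the 2025 panel 38/49 = 77.6%, Panel A 60/92 = 65.2% → the 2025 panel
Basic research: the 2025 panel 29/137 = 21.2%, Panel A 67/232 = 28.9% → Panel A
Applied research: the 2025 panel 7/10 = 70.0%, Panel A 10/12 = 83.3% → Panel A
Overall: the 2025 panel 74/196 = 37.8%, Panel A 137/336 = 40.8% → Panel A
Neither sweeps: the 2025 panel wins 1 of 3 groups, Panel A wins 2. Panel A wins overall but not every group — no Simpson reversal.

No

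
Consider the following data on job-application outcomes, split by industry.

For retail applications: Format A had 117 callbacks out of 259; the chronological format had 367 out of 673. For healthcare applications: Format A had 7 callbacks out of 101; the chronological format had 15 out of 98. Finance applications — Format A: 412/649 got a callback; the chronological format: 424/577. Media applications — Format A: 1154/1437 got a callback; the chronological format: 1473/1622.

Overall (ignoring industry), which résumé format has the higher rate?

the chronological format

Retail: Format A 117/259 = 45.2%, the chronological format 367/673 = 54.5% → the chronological format
Healthcare: Format A 7/101 = 6.9%, the chronological format 15/98 = 15.3% → the chronological format
Finance: Format A 412/649 = 63.5%, the chronological format 424/577 = 73.5% → the chronological format
Media: Format A 1154/1437 = 80.3%, the chronological format 1473/1622 = 90.8% → the chronological format
Overall: Format A 1690/2446 = 69.1%, the chronological format 2279/2970 = 76.7% → the chronological format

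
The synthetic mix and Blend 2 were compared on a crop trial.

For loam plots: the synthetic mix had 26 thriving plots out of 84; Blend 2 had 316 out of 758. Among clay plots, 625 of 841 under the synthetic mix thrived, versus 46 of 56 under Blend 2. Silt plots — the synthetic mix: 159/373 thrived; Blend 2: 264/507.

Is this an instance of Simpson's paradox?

Yes

Loam: the synthetic mix 26/84 = 31.0%, Blend 2 316/758 = 41.7% → Blend 2
Clay: the synthetic mix 625/841 = 74.3%, Blend 2 46/56 = 82.1% → Blend 2
Silt: the synthetic mix 159/373 = 42.6%, Blend 2 264/507 = 52.1% → Blend 2
Overall: the synthetic mix 810/1298 = 62.4%, Blend 2 626/1321 = 47.4% → the synthetic mix
Blend 2 wins each soil group but the synthetic mix wins overall — the comparison reverses. Blend 2's plots skew toward loam, which has a lower base rate.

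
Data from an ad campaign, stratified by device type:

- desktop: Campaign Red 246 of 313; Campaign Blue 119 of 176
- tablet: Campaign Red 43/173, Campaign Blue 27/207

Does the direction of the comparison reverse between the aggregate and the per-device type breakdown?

No

Desktop: Campaign Red 246/313 = 78.6%, Campaign Blue 119/176 = 67.6% → Campaign Red
Tablet: Campaign Red 43/173 = 24.9%, Campaign Blue 27/207 = 13.0% → Campaign Red
Overall: Campaign Red 289/486 = 59.5%, Campaign Blue 146/383 = 38.1% → Campaign Red
Campaign Red wins overall and in every device group — no reversal.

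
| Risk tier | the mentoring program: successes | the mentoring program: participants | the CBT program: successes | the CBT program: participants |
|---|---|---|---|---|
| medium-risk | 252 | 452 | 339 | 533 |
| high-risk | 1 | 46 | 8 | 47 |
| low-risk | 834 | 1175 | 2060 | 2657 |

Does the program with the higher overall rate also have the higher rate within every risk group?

Yes

Medium-risk: the mentoring program 252/452 = 55.8%, the CBT program 339/533 = 63.6% → the CBT program
High-risk: the mentoring program 1/46 = 2.2%, the CBT program 8/47 = 17.0% → the CBT program
Low-risk: the mentoring program 834/1175 = 71.0%, the CBT program 2060/2657 = 77.5% → the CBT program
Overall: the mentoring program 1087/1673 = 65.0%, the CBT program 2407/3237 = 74.4% → the CBT program
The CBT program wins overall and in every risk group — no reversal.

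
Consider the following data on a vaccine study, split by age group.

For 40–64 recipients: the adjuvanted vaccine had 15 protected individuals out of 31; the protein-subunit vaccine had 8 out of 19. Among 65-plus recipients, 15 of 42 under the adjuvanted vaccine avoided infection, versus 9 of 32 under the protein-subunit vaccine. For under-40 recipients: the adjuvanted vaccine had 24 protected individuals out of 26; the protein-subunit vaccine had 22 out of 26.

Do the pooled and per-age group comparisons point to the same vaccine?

Yes

40–64: the adjuvanted vaccine 15/31 = 48.4%, the protein-subunit vaccine 8/19 = 42.1% → the adjuvanted vaccine
65-plus: the adjuvanted vaccine 15/42 = 35.7%, the protein-subunit vaccine 9/32 = 28.1% → the adjuvanted vaccine
Under-40: the adjuvanted vaccine 24/26 = 92.3%, the protein-subunit vaccine 22/26 = 84.6% → the adjuvanted vaccine
Overall: the adjuvanted vaccine 54/99 = 54.5%, the protein-subunit vaccine 39/77 = 50.6% → the adjuvanted vaccine
The adjuvanted vaccine wins overall and in every age group — no reversal.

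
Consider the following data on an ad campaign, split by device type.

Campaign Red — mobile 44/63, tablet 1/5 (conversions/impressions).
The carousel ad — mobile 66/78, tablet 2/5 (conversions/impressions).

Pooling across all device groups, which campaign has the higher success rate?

the carousel ad

Mobile: Campaign Red 44/63 = 69.8%, the carousel ad 66/78 = 84.6% → the carousel ad
Tablet: Campaign Red 1/5 = 20.0%, the carousel ad 2/5 = 40.0% → the carousel ad
Overall: Campaign Red 45/68 = 66.2%, the carousel ad 68/83 = 81.9% → the carousel ad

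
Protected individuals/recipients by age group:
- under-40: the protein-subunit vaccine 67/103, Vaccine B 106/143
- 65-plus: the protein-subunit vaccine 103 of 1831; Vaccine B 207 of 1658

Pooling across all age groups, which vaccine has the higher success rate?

Vaccine B

Under-40: the protein-subunit vaccine 67/103 = 65.0%, Vaccine B 106/143 = 74.1% → Vaccine B
65-plus: the protein-subunit vaccine 103/1831 = 5.6%, Vaccine B 207/1658 = 12.5% → Vaccine B
Overall: the protein-subunit vaccine 170/1934 = 8.8%, Vaccine B 313/1801 = 17.4% → Vaccine B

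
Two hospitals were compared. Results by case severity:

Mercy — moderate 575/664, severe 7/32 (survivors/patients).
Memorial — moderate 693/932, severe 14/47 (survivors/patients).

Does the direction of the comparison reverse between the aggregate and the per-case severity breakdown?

No

Moderate: Mercy 575/664 = 86.6%, Memorial 693/932 = 74.4% → Mercy
Severe: Mercy 7/32 = 21.9%, Memorial 14/47 = 29.8% → Memorial
Overall: Mercy 582/696 = 83.6%, Memorial 707/979 = 72.2% → Mercy
Neither sweeps: Mercy wins 1 of 2 groups, Memorial wins 1. Mercy wins overall but not every group — no Simpson reversal.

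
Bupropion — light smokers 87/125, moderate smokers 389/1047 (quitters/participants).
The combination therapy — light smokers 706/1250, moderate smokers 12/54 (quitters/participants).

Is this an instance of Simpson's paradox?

Yes

Light smokers: bupropion 87/125 = 69.6%, the combination therapy 706/1250 = 56.5% → bupropion
Moderate smokers: bupropion 389/1047 = 37.2%, the combination therapy 12/54 = 22.2% → bupropion
Overall: bupropion 476/1172 = 40.6%, the combination therapy 718/1304 = 55.1% → the combination therapy
Bupropion wins each dependence group but the combination therapy wins overall — the comparison reverses. Bupropion's participants skew toward moderate smokers, which has a lower base rate.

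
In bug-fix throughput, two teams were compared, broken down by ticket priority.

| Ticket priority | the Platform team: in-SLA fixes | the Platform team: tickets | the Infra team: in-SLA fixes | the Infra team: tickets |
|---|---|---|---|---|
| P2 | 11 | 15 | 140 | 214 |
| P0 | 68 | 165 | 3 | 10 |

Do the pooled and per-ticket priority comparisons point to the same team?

No

P2: the Platform team 11/15 = 73.3%, the Infra team 140/214 = 65.4% → the Platform team
P0: the Platform team 68/165 = 41.2%, the Infra team 3/10 = 30.0% → the Platform team
Overall: the Platform team 79/180 = 43.9%, the Infra team 143/224 = 63.8% → the Infra team
The Platform team wins each ticket group but the Infra team wins overall — the comparison reverses. The Platform team's tickets skew toward P0, which has a lower base rate.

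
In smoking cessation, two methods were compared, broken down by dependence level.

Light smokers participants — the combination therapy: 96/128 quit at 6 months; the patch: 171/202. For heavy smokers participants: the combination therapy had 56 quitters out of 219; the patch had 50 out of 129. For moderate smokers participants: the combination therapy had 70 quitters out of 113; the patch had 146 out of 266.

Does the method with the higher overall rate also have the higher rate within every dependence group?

Light smokers: the combination therapy 96/128 = 75.0%, the patch 171/202 = 84.7% → the patch
Heavy smokers: the combination therapy 56/219 = 25.6%, the patch 50/129 = 38.8% → the patch
Moderate smokers: the combination therapy 70/113 = 61.9%, the patch 146/266 = 54.9% → the combination therapy
Overall: the combination therapy 222/460 = 48.3%, the patch 367/597 = 61.5% → the patch
Neither sweeps: the combination therapy wins 1 of 3 groups, the patch wins 2. The patch wins overall but not every group — no Simpson reversal.

No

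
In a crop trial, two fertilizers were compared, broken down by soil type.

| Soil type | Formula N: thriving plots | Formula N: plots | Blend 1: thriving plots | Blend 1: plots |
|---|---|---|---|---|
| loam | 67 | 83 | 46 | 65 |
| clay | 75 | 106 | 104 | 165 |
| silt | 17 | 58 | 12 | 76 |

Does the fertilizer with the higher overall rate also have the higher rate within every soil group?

Yes

Loam: Formula N 67/83 = 80.7%, Blend 1 46/65 = 70.8% → Formula N
Clay: Formula N 75/106 = 70.8%, Blend 1 104/165 = 63.0% → Formula N
Silt: Formula N 17/58 = 29.3%, Blend 1 12/76 = 15.8% → Formula N
Overall: Formula N 159/247 = 64.4%, Blend 1 162/306 = 52.9% → Formula N
Formula N wins overall and in every soil group — no reversal.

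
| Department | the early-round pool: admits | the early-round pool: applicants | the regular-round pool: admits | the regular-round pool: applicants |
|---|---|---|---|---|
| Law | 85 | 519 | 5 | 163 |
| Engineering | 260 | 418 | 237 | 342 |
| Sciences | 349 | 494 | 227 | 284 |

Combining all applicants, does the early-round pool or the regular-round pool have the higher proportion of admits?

the regular-round pool

Law: the early-round pool 85/519 = 16.4%, the regular-round pool 5/163 = 3.1% → the early-round pool
Engineering: the early-round pool 260/418 = 62.2%, the regular-round pool 237/342 = 69.3% → the regular-round pool
Sciences: the early-round pool 349/494 = 70.6%, the regular-round pool 227/284 = 79.9% → the regular-round pool
Overall: the early-round pool 694/1431 = 48.5%, the regular-round pool 469/789 = 59.4% → the regular-round pool
(Neither sweeps every department group, but the regular-round pool has the higher pooled rate.)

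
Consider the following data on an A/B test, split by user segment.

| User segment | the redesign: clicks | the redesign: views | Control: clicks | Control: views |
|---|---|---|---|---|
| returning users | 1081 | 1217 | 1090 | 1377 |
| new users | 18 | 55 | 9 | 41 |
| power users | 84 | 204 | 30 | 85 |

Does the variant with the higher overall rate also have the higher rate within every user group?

Returning users: the redesign 1081/1217 = 88.8%, Control 1090/1377 = 79.2% → the redesign
New users: the redesign 18/55 = 32.7%, Control 9/41 = 22.0% → the redesign
Power users: the redesign 84/204 = 41.2%, Control 30/85 = 35.3% → the redesign
Overall: the redesign 1183/1476 = 80.1%, Control 1129/1503 = 75.1% → the redesign
The redesign wins overall and in every user group — no reversal.

Yes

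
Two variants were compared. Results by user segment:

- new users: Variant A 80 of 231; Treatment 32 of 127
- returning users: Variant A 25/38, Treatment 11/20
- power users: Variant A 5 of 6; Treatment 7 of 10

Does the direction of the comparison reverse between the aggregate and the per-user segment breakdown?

No

New users: Variant A 80/231 = 34.6%, Treatment 32/127 = 25.2% → Variant A
Returning users: Variant A 25/38 = 65.8%, Treatment 11/20 = 55.0% → Variant A
Power users: Variant A 5/6 = 83.3%, Treatment 7/10 = 70.0% → Variant A
Overall: Variant A 110/275 = 40.0%, Treatment 50/157 = 31.8% → Variant A
Variant A wins overall and in every user group — no reversal.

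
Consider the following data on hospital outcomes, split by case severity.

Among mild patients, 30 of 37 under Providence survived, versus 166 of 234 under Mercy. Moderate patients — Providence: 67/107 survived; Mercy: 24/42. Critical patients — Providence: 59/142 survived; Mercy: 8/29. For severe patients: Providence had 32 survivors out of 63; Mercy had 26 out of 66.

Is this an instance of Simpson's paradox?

Yes

Mild: Providence 30/37 = 81.1%, Mercy 166/234 = 70.9% → Providence
Moderate: Providence 67/107 = 62.6%, Mercy 24/42 = 57.1% → Providence
Critical: Providence 59/142 = 41.5%, Mercy 8/29 = 27.6% → Providence
Severe: Providence 32/63 = 50.8%, Mercy 26/66 = 39.4% → Providence
Overall: Providence 188/349 = 53.9%, Mercy 224/371 = 60.4% → Mercy
Providence wins each case group but Mercy wins overall — the comparison reverses. Providence's patients skew toward critical, which has a lower base rate.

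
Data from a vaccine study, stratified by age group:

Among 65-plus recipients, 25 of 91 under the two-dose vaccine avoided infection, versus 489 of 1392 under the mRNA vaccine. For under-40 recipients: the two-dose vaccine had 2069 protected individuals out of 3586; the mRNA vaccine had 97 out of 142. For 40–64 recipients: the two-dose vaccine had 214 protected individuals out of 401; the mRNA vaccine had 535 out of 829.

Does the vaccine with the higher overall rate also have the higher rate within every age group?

65-plus: the two-dose vaccine 25/91 = 27.5%, the mRNA vaccine 489/1392 = 35.1% → the mRNA vaccine
Under-40: the two-dose vaccine 2069/3586 = 57.7%, the mRNA vaccine 97/142 = 68.3% → the mRNA vaccine
40–64: the two-dose vaccine 214/401 = 53.4%, the mRNA vaccine 535/829 = 64.5% → the mRNA vaccine
Overall: the two-dose vaccine 2308/4078 = 56.6%, the mRNA vaccine 1121/2363 = 47.4% → the two-dose vaccine
The mRNA vaccine wins each age group but the two-dose vaccine wins overall — the comparison reverses. The mRNA vaccine's recipients skew toward 65-plus, which has a lower base rate.

No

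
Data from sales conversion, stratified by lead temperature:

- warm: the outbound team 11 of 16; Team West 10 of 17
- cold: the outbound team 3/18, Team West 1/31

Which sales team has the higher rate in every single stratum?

the outbound team

Warm: the outbound team 11/16 = 68.8%, Team West 10/17 = 58.8% → the outbound team
Cold: the outbound team 3/18 = 16.7%, Team West 1/31 = 3.2% → the outbound team
The outbound team has the higher rate in both groups.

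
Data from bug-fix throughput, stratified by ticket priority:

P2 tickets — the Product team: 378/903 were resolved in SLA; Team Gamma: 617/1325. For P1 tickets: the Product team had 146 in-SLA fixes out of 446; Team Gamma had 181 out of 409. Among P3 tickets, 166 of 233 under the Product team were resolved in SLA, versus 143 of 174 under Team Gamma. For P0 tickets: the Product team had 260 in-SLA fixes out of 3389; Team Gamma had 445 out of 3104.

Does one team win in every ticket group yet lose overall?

No

P2: the Product team 378/903 = 41.9%, Team Gamma 617/1325 = 46.6% → Team Gamma
P1: the Product team 146/446 = 32.7%, Team Gamma 181/409 = 44.3% → Team Gamma
P3: the Product team 166/233 = 71.2%, Team Gamma 143/174 = 82.2% → Team Gamma
P0: the Product team 260/3389 = 7.7%, Team Gamma 445/3104 = 14.3% → Team Gamma
Overall: the Product team 950/4971 = 19.1%, Team Gamma 1386/5012 = 27.7% → Team Gamma
Team Gamma wins overall and in every ticket group — no reversal.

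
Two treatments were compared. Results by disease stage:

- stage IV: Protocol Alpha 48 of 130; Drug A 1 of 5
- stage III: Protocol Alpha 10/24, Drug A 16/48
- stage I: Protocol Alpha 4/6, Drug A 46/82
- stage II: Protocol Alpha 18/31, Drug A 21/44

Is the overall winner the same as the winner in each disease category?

Stage IV: Protocol Alpha 48/130 = 36.9%, Drug A 1/5 = 20.0% → Protocol Alpha
Stage III: Protocol Alpha 10/24 = 41.7%, Drug A 16/48 = 33.3% → Protocol Alpha
Stage I: Protocol Alpha 4/6 = 66.7%, Drug A 46/82 = 56.1% → Protocol Alpha
Stage II: Protocol Alpha 18/31 = 58.1%, Drug A 21/44 = 47.7% → Protocol Alpha
Overall: Protocol Alpha 80/191 = 41.9%, Drug A 84/179 = 46.9% → Drug A
Protocol Alpha wins each disease group but Drug A wins overall — the comparison reverses. Protocol Alpha's patients skew toward stage IV, which has a lower base rate.

No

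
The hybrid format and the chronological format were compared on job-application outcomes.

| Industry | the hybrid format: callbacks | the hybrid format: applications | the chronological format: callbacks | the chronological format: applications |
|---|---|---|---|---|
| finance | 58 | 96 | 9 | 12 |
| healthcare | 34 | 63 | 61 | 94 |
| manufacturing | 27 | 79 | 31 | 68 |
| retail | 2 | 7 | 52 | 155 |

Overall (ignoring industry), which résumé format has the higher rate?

Finance: the hybrid format 58/96 = 60.4%, the chronological format 9/12 = 75.0% → the chronological format
Healthcare: the hybrid format 34/63 = 54.0%, the chronological format 61/94 = 64.9% → the chronological format
Manufacturing: the hybrid format 27/79 = 34.2%, the chronological format 31/68 = 45.6% → the chronological format
Retail: the hybrid format 2/7 = 28.6%, the chronological format 52/155 = 33.5% → the chronological format
Overall: the hybrid format 121/245 = 49.4%, the chronological format 153/329 = 46.5% → the hybrid format
(The chronological format wins every industry group but the hybrid format wins overall — the chronological format's applications skew toward the low-rate retail group.)

the hybrid format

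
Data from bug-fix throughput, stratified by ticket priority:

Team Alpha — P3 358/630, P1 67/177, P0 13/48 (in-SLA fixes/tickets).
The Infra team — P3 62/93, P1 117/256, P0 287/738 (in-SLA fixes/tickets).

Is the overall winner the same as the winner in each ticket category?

P3: Team Alpha 358/630 = 56.8%, the Infra team 62/93 = 66.7% → the Infra team
P1: Team Alpha 67/177 = 37.9%, the Infra team 117/256 = 45.7% → the Infra team
P0: Team Alpha 13/48 = 27.1%, the Infra team 287/738 = 38.9% → the Infra team
Overall: Team Alpha 438/855 = 51.2%, the Infra team 466/1087 = 42.9% → Team Alpha
The Infra team wins each ticket group but Team Alpha wins overall — the comparison reverses. The Infra team's tickets skew toward P0, which has a lower base rate.

No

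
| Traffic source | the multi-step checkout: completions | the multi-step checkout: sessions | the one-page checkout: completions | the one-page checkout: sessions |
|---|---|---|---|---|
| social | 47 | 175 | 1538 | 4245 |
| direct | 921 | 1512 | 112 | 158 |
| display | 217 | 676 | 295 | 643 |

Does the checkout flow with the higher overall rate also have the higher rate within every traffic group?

No

Social: the multi-step checkout 47/175 = 26.9%, the one-page checkout 1538/4245 = 36.2% → the one-page checkout
Direct: the multi-step checkout 921/1512 = 60.9%, the one-page checkout 112/158 = 70.9% → the one-page checkout
Display: the multi-step checkout 217/676 = 32.1%, the one-page checkout 295/643 = 45.9% → the one-page checkout
Overall: the multi-step checkout 1185/2363 = 50.1%, the one-page checkout 1945/5046 = 38.5% → the multi-step checkout
The one-page checkout wins each traffic group but the multi-step checkout wins overall — the comparison reverses. The one-page checkout's sessions skew toward social, which has a lower base rate.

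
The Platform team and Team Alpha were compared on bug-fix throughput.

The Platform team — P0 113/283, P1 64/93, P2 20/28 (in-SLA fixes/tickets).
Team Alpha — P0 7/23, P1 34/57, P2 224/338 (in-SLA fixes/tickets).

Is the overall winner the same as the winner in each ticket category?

P0: the Platform team 113/283 = 39.9%, Team Alpha 7/23 = 30.4% → the Platform team
P1: the Platform team 64/93 = 68.8%, Team Alpha 34/57 = 59.6% → the Platform team
P2: the Platform team 20/28 = 71.4%, Team Alpha 224/338 = 66.3% → the Platform team
Overall: the Platform team 197/404 = 48.8%, Team Alpha 265/418 = 63.4% → Team Alpha
The Platform team wins each ticket group but Team Alpha wins overall — the comparison reverses. The Platform team's tickets skew toward P0, which has a lower base rate.

No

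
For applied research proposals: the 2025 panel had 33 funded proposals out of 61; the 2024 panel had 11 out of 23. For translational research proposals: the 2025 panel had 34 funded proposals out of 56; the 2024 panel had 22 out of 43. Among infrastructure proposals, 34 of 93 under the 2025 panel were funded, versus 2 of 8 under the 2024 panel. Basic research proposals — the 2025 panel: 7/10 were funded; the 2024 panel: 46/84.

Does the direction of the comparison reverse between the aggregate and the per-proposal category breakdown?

Yes

Applied research: the 2025 panel 33/61 = 54.1%, the 2024 panel 11/23 = 47.8% → the 2025 panel
Translational research: the 2025 panel 34/56 = 60.7%, the 2024 panel 22/43 = 51.2% → the 2025 panel
Infrastructure: the 2025 panel 34/93 = 36.6%, the 2024 panel 2/8 = 25.0% → the 2025 panel
Basic research: the 2025 panel 7/10 = 70.0%, the 2024 panel 46/84 = 54.8% → the 2025 panel
Overall: the 2025 panel 108/220 = 49.1%, the 2024 panel 81/158 = 51.3% → the 2024 panel
The 2025 panel wins each proposal group but the 2024 panel wins overall — the comparison reverses. The 2025 panel's proposals skew toward infrastructure, which has a lower base rate.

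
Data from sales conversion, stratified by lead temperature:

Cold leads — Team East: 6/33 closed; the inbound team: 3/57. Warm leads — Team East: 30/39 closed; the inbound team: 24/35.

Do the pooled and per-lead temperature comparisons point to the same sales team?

Yes

Cold: Team East 6/33 = 18.2%, the inbound team 3/57 = 5.3% → Team East
Warm: Team East 30/39 = 76.9%, the inbound team 24/35 = 68.6% → Team East
Overall: Team East 36/72 = 50.0%, the inbound team 27/92 = 29.3% → Team East
Team East wins overall and in every lead group — no reversal.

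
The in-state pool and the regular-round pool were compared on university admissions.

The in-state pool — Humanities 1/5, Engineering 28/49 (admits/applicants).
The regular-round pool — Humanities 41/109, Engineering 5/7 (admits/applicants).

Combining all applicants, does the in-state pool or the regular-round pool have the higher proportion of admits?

Humanities: the in-state pool 1/5 = 20.0%, the regular-round pool 41/109 = 37.6% → the regular-round pool
Engineering: the in-state pool 28/49 = 57.1%, the regular-round pool 5/7 = 71.4% → the regular-round pool
Overall: the in-state pool 29/54 = 53.7%, the regular-round pool 46/116 = 39.7% → the in-state pool
(The regular-round pool wins every department group but the in-state pool wins overall — the regular-round pool's applicants skew toward the low-rate Humanities group.)

the in-state pool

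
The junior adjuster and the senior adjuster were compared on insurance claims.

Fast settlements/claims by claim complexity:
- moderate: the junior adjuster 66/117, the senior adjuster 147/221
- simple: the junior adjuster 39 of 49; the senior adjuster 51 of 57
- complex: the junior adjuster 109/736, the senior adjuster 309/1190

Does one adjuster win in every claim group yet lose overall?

No

Moderate: the junior adjuster 66/117 = 56.4%, the senior adjuster 147/221 = 66.5% → the senior adjuster
Simple: the junior adjuster 39/49 = 79.6%, the senior adjuster 51/57 = 89.5% → the senior adjuster
Complex: the junior adjuster 109/736 = 14.8%, the senior adjuster 309/1190 = 26.0% → the senior adjuster
Overall: the junior adjuster 214/902 = 23.7%, the senior adjuster 507/1468 = 34.5% → the senior adjuster
The senior adjuster wins overall and in every claim group — no reversal.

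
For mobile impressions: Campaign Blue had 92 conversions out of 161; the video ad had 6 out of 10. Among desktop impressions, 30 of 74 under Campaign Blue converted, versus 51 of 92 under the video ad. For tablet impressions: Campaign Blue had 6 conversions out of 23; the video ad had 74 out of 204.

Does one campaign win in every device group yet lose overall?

Mobile: Campaign Blue 92/161 = 57.1%, the video ad 6/10 = 60.0% → the video ad
Desktop: Campaign Blue 30/74 = 40.5%, the video ad 51/92 = 55.4% → the video ad
Tablet: Campaign Blue 6/23 = 26.1%, the video ad 74/204 = 36.3% → the video ad
Overall: Campaign Blue 128/258 = 49.6%, the video ad 131/306 = 42.8% → Campaign Blue
The video ad wins each device group but Campaign Blue wins overall — the comparison reverses. The video ad's impressions skew toward tablet, which has a lower base rate.

Yes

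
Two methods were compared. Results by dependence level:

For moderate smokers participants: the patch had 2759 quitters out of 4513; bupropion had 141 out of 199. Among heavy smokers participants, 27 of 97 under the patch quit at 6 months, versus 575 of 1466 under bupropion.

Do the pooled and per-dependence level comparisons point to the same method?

No

Moderate smokers: the patch 2759/4513 = 61.1%, bupropion 141/199 = 70.9% → bupropion
Heavy smokers: the patch 27/97 = 27.8%, bupropion 575/1466 = 39.2% → bupropion
Overall: the patch 2786/4610 = 60.4%, bupropion 716/1665 = 43.0% → the patch
Bupropion wins each dependence group but the patch wins overall — the comparison reverses. Bupropion's participants skew toward heavy smokers, which has a lower base rate.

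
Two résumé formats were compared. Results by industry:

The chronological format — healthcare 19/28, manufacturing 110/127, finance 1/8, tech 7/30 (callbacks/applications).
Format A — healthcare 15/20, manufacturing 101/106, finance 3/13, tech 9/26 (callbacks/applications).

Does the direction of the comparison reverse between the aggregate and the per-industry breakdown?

No

Healthcare: the chronological format 19/28 = 67.9%, Format A 15/20 = 75.0% → Format A
Manufacturing: the chronological format 110/127 = 86.6%, Format A 101/106 = 95.3% → Format A
Finance: the chronological format 1/8 = 12.5%, Format A 3/13 = 23.1% → Format A
Tech: the chronological format 7/30 = 23.3%, Format A 9/26 = 34.6% → Format A
Overall: the chronological format 137/193 = 71.0%, Format A 128/165 = 77.6% → Format A
Format A wins overall and in every industry group — no reversal.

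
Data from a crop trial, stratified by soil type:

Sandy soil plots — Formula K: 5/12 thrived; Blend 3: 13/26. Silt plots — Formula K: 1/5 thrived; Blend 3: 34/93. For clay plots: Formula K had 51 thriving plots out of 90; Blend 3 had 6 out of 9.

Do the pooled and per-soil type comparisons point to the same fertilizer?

No

Sandy soil: Formula K 5/12 = 41.7%, Blend 3 13/26 = 50.0% → Blend 3
Silt: Formula K 1/5 = 20.0%, Blend 3 34/93 = 36.6% → Blend 3
Clay: Formula K 51/90 = 56.7%, Blend 3 6/9 = 66.7% → Blend 3
Overall: Formula K 57/107 = 53.3%, Blend 3 53/128 = 41.4% → Formula K
Blend 3 wins each soil group but Formula K wins overall — the comparison reverses. Blend 3's plots skew toward silt, which has a lower base rate.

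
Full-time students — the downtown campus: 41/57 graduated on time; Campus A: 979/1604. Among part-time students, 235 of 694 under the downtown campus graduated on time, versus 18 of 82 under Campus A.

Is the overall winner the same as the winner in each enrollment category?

Full-time: the downtown campus 41/57 = 71.9%, Campus A 979/1604 = 61.0% → the downtown campus
Part-time: the downtown campus 235/694 = 33.9%, Campus A 18/82 = 22.0% → the downtown campus
Overall: the downtown campus 276/751 = 36.8%, Campus A 997/1686 = 59.1% → Campus A
The downtown campus wins each enrollment group but Campus A wins overall — the comparison reverses. The downtown campus's students skew toward part-time, which has a lower base rate.

No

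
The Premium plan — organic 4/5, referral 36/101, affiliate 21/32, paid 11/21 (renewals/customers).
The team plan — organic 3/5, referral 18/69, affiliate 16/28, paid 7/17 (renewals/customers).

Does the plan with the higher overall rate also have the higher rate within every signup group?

Yes

Organic: the Premium plan 4/5 = 80.0%, the team plan 3/5 = 60.0% → the Premium plan
Referral: the Premium plan 36/101 = 35.6%, the team plan 18/69 = 26.1% → the Premium plan
Affiliate: the Premium plan 21/32 = 65.6%, the team plan 16/28 = 57.1% → the Premium plan
Paid: the Premium plan 11/21 = 52.4%, the team plan 7/17 = 41.2% → the Premium plan
Overall: the Premium plan 72/159 = 45.3%, the team plan 44/119 = 37.0% → the Premium plan
The Premium plan wins overall and in every signup group — no reversal.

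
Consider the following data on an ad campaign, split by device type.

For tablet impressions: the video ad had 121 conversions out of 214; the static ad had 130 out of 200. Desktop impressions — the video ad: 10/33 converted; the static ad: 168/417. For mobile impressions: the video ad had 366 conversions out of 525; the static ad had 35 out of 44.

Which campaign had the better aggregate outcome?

the video ad

Tablet: the video ad 121/214 = 56.5%, the static ad 130/200 = 65.0% → the static ad
Desktop: the video ad 10/33 = 30.3%, the static ad 168/417 = 40.3% → the static ad
Mobile: the video ad 366/525 = 69.7%, the static ad 35/44 = 79.5% → the static ad
Overall: the video ad 497/772 = 64.4%, the static ad 333/661 = 50.4% → the video ad
(The static ad wins every device group but the video ad wins overall — the static ad's impressions skew toward the low-rate desktop group.)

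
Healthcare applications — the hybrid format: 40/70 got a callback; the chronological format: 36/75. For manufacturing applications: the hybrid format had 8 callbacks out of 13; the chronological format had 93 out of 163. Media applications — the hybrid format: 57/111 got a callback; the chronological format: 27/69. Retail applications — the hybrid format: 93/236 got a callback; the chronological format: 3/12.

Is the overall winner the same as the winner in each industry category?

Healthcare: the hybrid format 40/70 = 57.1%, the chronological format 36/75 = 48.0% → the hybrid format
Manufacturing: the hybrid format 8/13 = 61.5%, the chronological format 93/163 = 57.1% → the hybrid format
Media: the hybrid format 57/111 = 51.4%, the chronological format 27/69 = 39.1% → the hybrid format
Retail: the hybrid format 93/236 = 39.4%, the chronological format 3/12 = 25.0% → the hybrid format
Overall: the hybrid format 198/430 = 46.0%, the chronological format 159/319 = 49.8% → the chronological format
The hybrid format wins each industry group but the chronological format wins overall — the comparison reverses. The hybrid format's applications skew toward retail, which has a lower base rate.

No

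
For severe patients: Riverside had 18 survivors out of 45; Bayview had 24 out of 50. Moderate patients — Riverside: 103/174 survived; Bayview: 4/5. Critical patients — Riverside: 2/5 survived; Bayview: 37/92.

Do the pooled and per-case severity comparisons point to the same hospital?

Severe: Riverside 18/45 = 40.0%, Bayview 24/50 = 48.0% → Bayview
Moderate: Riverside 103/174 = 59.2%, Bayview 4/5 = 80.0% → Bayview
Critical: Riverside 2/5 = 40.0%, Bayview 37/92 = 40.2% → Bayview
Overall: Riverside 123/224 = 54.9%, Bayview 65/147 = 44.2% → Riverside
Bayview wins each case group but Riverside wins overall — the comparison reverses. Bayview's patients skew toward critical, which has a lower base rate.

No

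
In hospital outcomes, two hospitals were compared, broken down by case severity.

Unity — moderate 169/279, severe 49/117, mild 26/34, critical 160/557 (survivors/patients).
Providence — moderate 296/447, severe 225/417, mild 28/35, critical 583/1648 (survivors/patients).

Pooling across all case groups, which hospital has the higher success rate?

Providence

Moderate: Unity 169/279 = 60.6%, Providence 296/447 = 66.2% → Providence
Severe: Unity 49/117 = 41.9%, Providence 225/417 = 54.0% → Providence
Mild: Unity 26/34 = 76.5%, Providence 28/35 = 80.0% → Providence
Critical: Unity 160/557 = 28.7%, Providence 583/1648 = 35.4% → Providence
Overall: Unity 404/987 = 40.9%, Providence 1132/2547 = 44.4% → Providence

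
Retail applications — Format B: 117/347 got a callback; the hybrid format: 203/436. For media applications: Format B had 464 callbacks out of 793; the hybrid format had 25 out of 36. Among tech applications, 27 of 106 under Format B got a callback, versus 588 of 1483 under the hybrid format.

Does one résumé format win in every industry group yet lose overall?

Yes

Retail: Format B 117/347 = 33.7%, the hybrid format 203/436 = 46.6% → the hybrid format
Media: Format B 464/793 = 58.5%, the hybrid format 25/36 = 69.4% → the hybrid format
Tech: Format B 27/106 = 25.5%, the hybrid format 588/1483 = 39.6% → the hybrid format
Overall: Format B 608/1246 = 48.8%, the hybrid format 816/1955 = 41.7% → Format B
The hybrid format wins each industry group but Format B wins overall — the comparison reverses. The hybrid format's applications skew toward tech, which has a lower base rate.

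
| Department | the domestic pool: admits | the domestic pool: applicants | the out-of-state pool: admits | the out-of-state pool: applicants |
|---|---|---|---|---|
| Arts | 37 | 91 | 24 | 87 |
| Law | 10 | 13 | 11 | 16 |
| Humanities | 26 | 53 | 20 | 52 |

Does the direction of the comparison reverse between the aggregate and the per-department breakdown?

No

Arts: the domestic pool 37/91 = 40.7%, the out-of-state pool 24/87 = 27.6% → the domestic pool
Law: the domestic pool 10/13 = 76.9%, the out-of-state pool 11/16 = 68.8% → the domestic pool
Humanities: the domestic pool 26/53 = 49.1%, the out-of-state pool 20/52 = 38.5% → the domestic pool
Overall: the domestic pool 73/157 = 46.5%, the out-of-state pool 55/155 = 35.5% → the domestic pool
The domestic pool wins overall and in every department group — no reversal.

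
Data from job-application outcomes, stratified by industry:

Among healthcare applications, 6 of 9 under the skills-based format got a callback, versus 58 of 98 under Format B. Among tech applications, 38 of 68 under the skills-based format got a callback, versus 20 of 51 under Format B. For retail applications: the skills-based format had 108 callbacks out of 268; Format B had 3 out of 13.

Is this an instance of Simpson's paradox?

Healthcare: the skills-based format 6/9 = 66.7%, Format B 58/98 = 59.2% → the skills-based format
Tech: the skills-based format 38/68 = 55.9%, Format B 20/51 = 39.2% → the skills-based format
Retail: the skills-based format 108/268 = 40.3%, Format B 3/13 = 23.1% → the skills-based format
Overall: the skills-based format 152/345 = 44.1%, Format B 81/162 = 50.0% → Format B
The skills-based format wins each industry group but Format B wins overall — the comparison reverses. The skills-based format's applications skew toward retail, which has a lower base rate.

Yes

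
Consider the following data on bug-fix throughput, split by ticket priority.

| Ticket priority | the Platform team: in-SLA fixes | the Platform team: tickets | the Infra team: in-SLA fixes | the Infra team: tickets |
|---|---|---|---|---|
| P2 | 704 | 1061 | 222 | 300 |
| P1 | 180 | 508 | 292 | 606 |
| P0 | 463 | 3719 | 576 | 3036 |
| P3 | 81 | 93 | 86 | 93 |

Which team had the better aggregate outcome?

P2: the Platform team 704/1061 = 66.4%, the Infra team 222/300 = 74.0% → the Infra team
P1: the Platform team 180/508 = 35.4%, the Infra team 292/606 = 48.2% → the Infra team
P0: the Platform team 463/3719 = 12.4%, the Infra team 576/3036 = 19.0% → the Infra team
P3: the Platform team 81/93 = 87.1%, the Infra team 86/93 = 92.5% → the Infra team
Overall: the Platform team 1428/5381 = 26.5%, the Infra team 1176/4035 = 29.1% → the Infra team

the Infra team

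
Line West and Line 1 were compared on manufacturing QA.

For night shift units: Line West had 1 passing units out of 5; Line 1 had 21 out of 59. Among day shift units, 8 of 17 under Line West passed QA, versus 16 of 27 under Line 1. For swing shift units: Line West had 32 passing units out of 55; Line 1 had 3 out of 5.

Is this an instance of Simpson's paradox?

Night shift: Line West 1/5 = 20.0%, Line 1 21/59 = 35.6% → Line 1
Day shift: Line West 8/17 = 47.1%, Line 1 16/27 = 59.3% → Line 1
Swing shift: Line West 32/55 = 58.2%, Line 1 3/5 = 60.0% → Line 1
Overall: Line West 41/77 = 53.2%, Line 1 40/91 = 44.0% → Line West
Line 1 wins each shift group but Line West wins overall — the comparison reverses. Line 1's units skew toward night shift, which has a lower base rate.

Yes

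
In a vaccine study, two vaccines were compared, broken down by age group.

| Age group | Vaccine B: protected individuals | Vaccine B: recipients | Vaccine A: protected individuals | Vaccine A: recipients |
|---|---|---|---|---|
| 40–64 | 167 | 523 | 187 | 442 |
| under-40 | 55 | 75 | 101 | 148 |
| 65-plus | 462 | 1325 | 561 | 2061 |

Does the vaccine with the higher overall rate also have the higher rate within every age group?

No

40–64: Vaccine B 167/523 = 31.9%, Vaccine A 187/442 = 42.3% → Vaccine A
Under-40: Vaccine B 55/75 = 73.3%, Vaccine A 101/148 = 68.2% → Vaccine B
65-plus: Vaccine B 462/1325 = 34.9%, Vaccine A 561/2061 = 27.2% → Vaccine B
Overall: Vaccine B 684/1923 = 35.6%, Vaccine A 849/2651 = 32.0% → Vaccine B
Neither sweeps: Vaccine B wins 2 of 3 groups, Vaccine A wins 1. Vaccine B wins overall but not every group — no Simpson reversal.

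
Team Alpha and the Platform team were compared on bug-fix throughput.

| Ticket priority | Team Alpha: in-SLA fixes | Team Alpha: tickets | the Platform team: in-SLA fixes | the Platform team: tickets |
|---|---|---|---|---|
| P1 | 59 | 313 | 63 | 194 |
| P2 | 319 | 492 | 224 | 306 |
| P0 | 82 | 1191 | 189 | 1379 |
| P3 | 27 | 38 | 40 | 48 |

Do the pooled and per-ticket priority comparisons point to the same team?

Yes

P1: Team Alpha 59/313 = 18.8%, the Platform team 63/194 = 32.5% → the Platform team
P2: Team Alpha 319/492 = 64.8%, the Platform team 224/306 = 73.2% → the Platform team
P0: Team Alpha 82/1191 = 6.9%, the Platform team 189/1379 = 13.7% → the Platform team
P3: Team Alpha 27/38 = 71.1%, the Platform team 40/48 = 83.3% → the Platform team
Overall: Team Alpha 487/2034 = 23.9%, the Platform team 516/1927 = 26.8% → the Platform team
The Platform team wins overall and in every ticket group — no reversal.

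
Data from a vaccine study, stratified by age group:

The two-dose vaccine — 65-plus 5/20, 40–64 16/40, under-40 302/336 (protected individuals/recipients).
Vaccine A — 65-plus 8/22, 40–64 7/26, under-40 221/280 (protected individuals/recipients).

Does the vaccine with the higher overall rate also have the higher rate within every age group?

No

65-plus: the two-dose vaccine 5/20 = 25.0%, Vaccine A 8/22 = 36.4% → Vaccine A
40–64: the two-dose vaccine 16/40 = 40.0%, Vaccine A 7/26 = 26.9% → the two-dose vaccine
Under-40: the two-dose vaccine 302/336 = 89.9%, Vaccine A 221/280 = 78.9% → the two-dose vaccine
Overall: the two-dose vaccine 323/396 = 81.6%, Vaccine A 236/328 = 72.0% → the two-dose vaccine
Neither sweeps: the two-dose vaccine wins 2 of 3 groups, Vaccine A wins 1. The two-dose vaccine wins overall but not every group — no Simpson reversal.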